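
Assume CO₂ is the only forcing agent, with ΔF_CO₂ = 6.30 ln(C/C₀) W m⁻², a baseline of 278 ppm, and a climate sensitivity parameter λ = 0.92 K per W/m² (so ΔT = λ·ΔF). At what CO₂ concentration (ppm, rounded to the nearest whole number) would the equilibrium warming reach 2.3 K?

Required forcing: ΔF = ΔT/λ = 2.3/0.92 = 2.5000 W/m².
Then ln(C/278) = ΔF/6.30 = 2.5000/6.30 = 0.39683.
So C = 278 × e^0.39683 = 278 × 1.48710 = 413.41 ppm.

C ≈ 413 ppm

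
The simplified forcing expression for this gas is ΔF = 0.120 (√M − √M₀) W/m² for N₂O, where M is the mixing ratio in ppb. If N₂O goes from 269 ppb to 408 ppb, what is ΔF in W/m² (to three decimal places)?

N₂O: 0.120 × (√408 − √269) = 0.120 × (20.1990 − 16.4012) = 0.120 × 3.7978 = 0.4557 W/m².

ΔF = 0.456 W/m²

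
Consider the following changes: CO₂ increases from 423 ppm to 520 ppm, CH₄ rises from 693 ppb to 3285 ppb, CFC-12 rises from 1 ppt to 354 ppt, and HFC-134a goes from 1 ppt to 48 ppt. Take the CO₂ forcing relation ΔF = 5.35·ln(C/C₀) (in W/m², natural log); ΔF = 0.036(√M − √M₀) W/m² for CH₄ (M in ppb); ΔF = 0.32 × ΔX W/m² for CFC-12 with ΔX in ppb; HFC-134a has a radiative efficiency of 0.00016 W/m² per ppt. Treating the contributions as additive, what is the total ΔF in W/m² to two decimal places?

CO₂: 5.35 × ln(520/423) = 5.35 × ln(1.22931) = 5.35 × 0.20645 = 1.1045 W/m².
CH₄: 0.036 × (√3285 − √693) = 0.036 × (57.3149 − 26.3249) = 0.036 × 30.9900 = 1.1156 W/m².
CFC-12: Δ = 354 − 1 = 353 ppt = 0.353 ppb; ΔF = 0.32 × 0.353 = 0.1130 W/m².
HFC-134a: ΔF = 0.00016 × (48 − 1) = 0.00016 × 47 = 0.0075 W/m².
Total ΔF = 1.1045 + 1.1156 + 0.1130 + 0.0075 = 2.3406 W/m².

ΔF = 2.34 W/m²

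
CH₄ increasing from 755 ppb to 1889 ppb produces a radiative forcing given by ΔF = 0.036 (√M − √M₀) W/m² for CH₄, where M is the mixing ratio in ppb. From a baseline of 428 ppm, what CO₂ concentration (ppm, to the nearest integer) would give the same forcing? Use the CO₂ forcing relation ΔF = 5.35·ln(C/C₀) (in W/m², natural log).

CH₄ forcing: 0.036 × (√1889 − √755) = 0.036 × (43.4626 − 27.4773) = 0.036 × 15.9853 = 0.57547 W/m².
Set 5.35 ln(C/428) = 0.57547: ln(C/428) = 0.57547/5.35 = 0.10756, so C = 428 × e^0.10756 = 428 × 1.11356 = 476.60 ppm.

C ≈ 477 ppm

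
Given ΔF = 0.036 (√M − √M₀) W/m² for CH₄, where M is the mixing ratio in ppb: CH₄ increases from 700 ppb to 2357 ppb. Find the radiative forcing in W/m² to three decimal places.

ΔF = 0.795 W/m²

CH₄: 0.036 × (√2357 − √700) = 0.036 × (48.5489 − 26.4575) = 0.036 × 22.0914 = 0.7953 W/m².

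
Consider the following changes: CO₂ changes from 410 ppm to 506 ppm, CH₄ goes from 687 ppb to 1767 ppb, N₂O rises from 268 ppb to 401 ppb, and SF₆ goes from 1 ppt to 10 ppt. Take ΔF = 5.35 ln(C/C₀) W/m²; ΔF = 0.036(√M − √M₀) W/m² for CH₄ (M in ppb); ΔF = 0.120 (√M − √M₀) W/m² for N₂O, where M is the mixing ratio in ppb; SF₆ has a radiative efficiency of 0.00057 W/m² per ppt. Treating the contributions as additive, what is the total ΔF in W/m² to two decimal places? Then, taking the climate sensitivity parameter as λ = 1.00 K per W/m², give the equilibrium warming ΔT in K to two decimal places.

ΔF = 2.14 W/m²; ΔT = 2.14 K

CO₂: 5.35 × ln(506/410) = 5.35 × ln(1.23415) = 5.35 × 0.21038 = 1.1255 W/m².
CH₄: 0.036 × (√1767 − √687) = 0.036 × (42.0357 − 26.2107) = 0.036 × 15.8250 = 0.5697 W/m².
N₂O: 0.120 × (√401 − √268) = 0.120 × (20.0250 − 16.3707) = 0.120 × 3.6543 = 0.4385 W/m².
SF₆: ΔF = 0.00057 × (10 − 1) = 0.00057 × 9 = 0.0051 W/m².
Total ΔF = 1.1255 + 0.5697 + 0.4385 + 0.0051 = 2.1388 W/m².
ΔT = λ ΔF = 1.00 × 2.14 = 2.1400 K.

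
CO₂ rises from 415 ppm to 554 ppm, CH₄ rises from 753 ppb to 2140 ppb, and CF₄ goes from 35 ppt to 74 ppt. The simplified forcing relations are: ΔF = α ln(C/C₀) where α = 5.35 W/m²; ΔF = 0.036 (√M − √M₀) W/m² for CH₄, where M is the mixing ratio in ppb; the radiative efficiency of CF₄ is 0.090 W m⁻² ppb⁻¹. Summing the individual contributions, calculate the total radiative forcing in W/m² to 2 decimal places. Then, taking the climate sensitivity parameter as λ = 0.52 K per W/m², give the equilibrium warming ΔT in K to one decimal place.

ΔF = 2.23 W/m²; ΔT = 1.2 K

CO₂: 5.35 × ln(554/415) = 5.35 × ln(1.33494) = 5.35 × 0.28889 = 1.5456 W/m².
CH₄: 0.036 × (√2140 − √753) = 0.036 × (46.2601 − 27.4408) = 0.036 × 18.8193 = 0.6775 W/m².
CF₄: Δ = 74 − 35 = 39 ppt = 0.039 ppb; ΔF = 0.090 × 0.039 = 0.0035 W/m².
Total ΔF = 1.5456 + 0.6775 + 0.0035 = 2.2266 W/m².
ΔT = λ ΔF = 0.52 × 2.23 = 1.1596 K.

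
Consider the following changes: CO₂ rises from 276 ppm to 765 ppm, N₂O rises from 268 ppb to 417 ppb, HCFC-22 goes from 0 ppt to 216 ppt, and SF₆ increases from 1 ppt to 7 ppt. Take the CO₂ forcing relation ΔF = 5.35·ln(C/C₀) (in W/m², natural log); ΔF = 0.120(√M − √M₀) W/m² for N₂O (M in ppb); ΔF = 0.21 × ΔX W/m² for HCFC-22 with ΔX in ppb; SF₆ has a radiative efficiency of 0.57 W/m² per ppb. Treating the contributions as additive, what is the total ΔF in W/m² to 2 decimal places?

ΔF = 5.99 W/m²

CO₂: 5.35 × ln(765/276) = 5.35 × ln(2.77174) = 5.35 × 1.01948 = 5.4542 W/m².
N₂O: 0.120 × (√417 − √268) = 0.120 × (20.4206 − 16.3707) = 0.120 × 4.0499 = 0.4860 W/m².
HCFC-22: Δ = 216 − 0 = 216 ppt = 0.216 ppb; ΔF = 0.21 × 0.216 = 0.0454 W/m².
SF₆: Δ = 7 − 1 = 6 ppt = 0.006 ppb; ΔF = 0.57 × 0.006 = 0.0034 W/m².
Total ΔF = 5.4542 + 0.4860 + 0.0454 + 0.0034 = 5.9890 W/m².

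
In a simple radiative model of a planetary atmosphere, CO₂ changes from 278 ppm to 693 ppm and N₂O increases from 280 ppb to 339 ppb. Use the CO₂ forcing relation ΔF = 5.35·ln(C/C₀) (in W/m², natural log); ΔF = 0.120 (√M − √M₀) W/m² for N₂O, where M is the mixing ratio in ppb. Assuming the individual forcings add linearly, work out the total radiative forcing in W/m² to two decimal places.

ΔF = 5.09 W/m²

CO₂: 5.35 × ln(693/278) = 5.35 × ln(2.49281) = 5.35 × 0.91341 = 4.8867 W/m².
N₂O: 0.120 × (√339 − √280) = 0.120 × (18.4120 − 16.7332) = 0.120 × 1.6788 = 0.2015 W/m².
Total ΔF = 4.8867 + 0.2015 = 5.0882 W/m².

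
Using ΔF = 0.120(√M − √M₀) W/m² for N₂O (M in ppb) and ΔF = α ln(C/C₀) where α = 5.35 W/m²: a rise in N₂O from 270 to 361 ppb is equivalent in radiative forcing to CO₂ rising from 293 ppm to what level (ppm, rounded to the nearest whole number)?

C ≈ 310 ppm

N₂O forcing: 0.120 × (√361 − √270) = 0.120 × (19.0000 − 16.4317) = 0.120 × 2.5683 = 0.30820 W/m².
Set 5.35 ln(C/293) = 0.30820: ln(C/293) = 0.30820/5.35 = 0.05761, so C = 293 × e^0.05761 = 293 × 1.05930 = 310.37 ppm.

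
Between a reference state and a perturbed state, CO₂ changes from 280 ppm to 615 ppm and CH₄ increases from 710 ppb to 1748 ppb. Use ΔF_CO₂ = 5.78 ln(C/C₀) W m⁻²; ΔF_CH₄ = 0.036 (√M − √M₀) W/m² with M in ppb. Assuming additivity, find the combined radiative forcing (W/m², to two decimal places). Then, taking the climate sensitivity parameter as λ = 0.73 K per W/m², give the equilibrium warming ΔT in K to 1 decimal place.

CO₂: 5.78 × ln(615/280) = 5.78 × ln(2.19643) = 5.78 × 0.78683 = 4.5479 W/m².
CH₄: 0.036 × (√1748 − √710) = 0.036 × (41.8091 − 26.6458) = 0.036 × 15.1633 = 0.5459 W/m².
Total ΔF = 4.5479 + 0.5459 = 5.0938 W/m².
ΔT = λ ΔF = 0.73 × 5.09 = 3.7157 K.

ΔF = 5.09 W/m²; ΔT = 3.7 K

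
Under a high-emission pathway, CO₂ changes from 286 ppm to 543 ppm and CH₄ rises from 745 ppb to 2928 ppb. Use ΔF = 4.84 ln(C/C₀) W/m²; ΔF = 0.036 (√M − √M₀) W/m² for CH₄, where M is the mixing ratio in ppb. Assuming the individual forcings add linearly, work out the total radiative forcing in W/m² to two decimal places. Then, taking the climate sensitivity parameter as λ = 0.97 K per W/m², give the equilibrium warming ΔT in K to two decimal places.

CO₂: 4.84 × ln(543/286) = 4.84 × ln(1.89860) = 4.84 × 0.64112 = 3.1030 W/m².
CH₄: 0.036 × (√2928 − √745) = 0.036 × (54.1110 − 27.2947) = 0.036 × 26.8163 = 0.9654 W/m².
Total ΔF = 3.1030 + 0.9654 = 4.0684 W/m².
ΔT = λ ΔF = 0.97 × 4.07 = 3.9479 K.

ΔF = 4.07 W/m²; ΔT = 3.95 K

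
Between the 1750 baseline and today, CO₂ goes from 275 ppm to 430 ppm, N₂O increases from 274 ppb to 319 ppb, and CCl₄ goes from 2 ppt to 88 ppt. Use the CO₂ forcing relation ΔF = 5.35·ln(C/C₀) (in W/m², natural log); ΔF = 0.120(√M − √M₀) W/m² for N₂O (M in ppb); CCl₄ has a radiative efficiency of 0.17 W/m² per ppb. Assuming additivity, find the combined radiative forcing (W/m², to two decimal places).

CO₂: 5.35 × ln(430/275) = 5.35 × ln(1.56364) = 5.35 × 0.44702 = 2.3916 W/m².
N₂O: 0.120 × (√319 − √274) = 0.120 × (17.8606 − 16.5529) = 0.120 × 1.3077 = 0.1569 W/m².
CCl₄: Δ = 88 − 2 = 86 ppt = 0.086 ppb; ΔF = 0.17 × 0.086 = 0.0146 W/m².
Total ΔF = 2.3916 + 0.1569 + 0.0146 = 2.5631 W/m².

ΔF = 2.56 W/m²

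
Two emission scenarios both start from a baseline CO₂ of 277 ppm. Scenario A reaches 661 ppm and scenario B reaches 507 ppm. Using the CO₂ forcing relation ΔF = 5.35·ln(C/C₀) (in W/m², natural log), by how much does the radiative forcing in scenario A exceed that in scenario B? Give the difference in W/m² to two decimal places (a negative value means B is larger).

ΔF_A − ΔF_B = 1.42 W/m²

ΔF_A = 5.35 ln(661/277) = 5.35 × 0.86974 = 4.6531 W/m².
ΔF_B = 5.35 ln(507/277) = 5.35 × 0.60449 = 3.2340 W/m².
Difference: 4.6531 − 3.2340 = 1.4191 W/m².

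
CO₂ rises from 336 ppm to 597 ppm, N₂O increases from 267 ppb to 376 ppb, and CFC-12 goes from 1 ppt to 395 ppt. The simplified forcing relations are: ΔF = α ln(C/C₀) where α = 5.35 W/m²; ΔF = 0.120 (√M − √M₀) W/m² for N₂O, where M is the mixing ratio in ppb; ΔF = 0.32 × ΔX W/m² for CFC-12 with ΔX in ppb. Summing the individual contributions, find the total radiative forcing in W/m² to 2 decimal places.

ΔF = 3.57 W/m²

CO₂: 5.35 × ln(597/336) = 5.35 × ln(1.77679) = 5.35 × 0.57481 = 3.0752 W/m².
N₂O: 0.120 × (√376 − √267) = 0.120 × (19.3907 − 16.3401) = 0.120 × 3.0506 = 0.3661 W/m².
CFC-12: Δ = 395 − 1 = 394 ppt = 0.394 ppb; ΔF = 0.32 × 0.394 = 0.1261 W/m².
Total ΔF = 3.0752 + 0.3661 + 0.1261 = 3.5674 W/m².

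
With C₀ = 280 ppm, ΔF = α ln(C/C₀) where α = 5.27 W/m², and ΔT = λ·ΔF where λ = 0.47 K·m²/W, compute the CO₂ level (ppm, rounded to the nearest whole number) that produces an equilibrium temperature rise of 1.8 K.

C ≈ 579 ppm

Required forcing: ΔF = ΔT/λ = 1.8/0.47 = 3.8298 W/m².
Then ln(C/280) = ΔF/5.27 = 3.8298/5.27 = 0.72672.
So C = 280 × e^0.72672 = 280 × 2.06829 = 579.12 ppm.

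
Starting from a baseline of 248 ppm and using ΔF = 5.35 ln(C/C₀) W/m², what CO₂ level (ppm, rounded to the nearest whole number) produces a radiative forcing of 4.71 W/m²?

C ≈ 598 ppm

Set 5.35 ln(C/248) = 4.71, so ln(C/248) = 4.71/5.35 = 0.88037.
Then C/248 = e^0.88037 = 2.41179, giving C = 248 × 2.41179 = 598.12 ppm.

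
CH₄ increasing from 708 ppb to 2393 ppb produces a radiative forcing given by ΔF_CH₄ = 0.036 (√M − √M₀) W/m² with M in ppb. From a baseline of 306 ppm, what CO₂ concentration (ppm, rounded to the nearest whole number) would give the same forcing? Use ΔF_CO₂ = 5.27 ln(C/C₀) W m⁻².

C ≈ 356 ppm

CH₄ forcing: 0.036 × (√2393 − √708) = 0.036 × (48.9183 − 26.6083) = 0.036 × 22.3100 = 0.80316 W/m².
Set 5.27 ln(C/306) = 0.80316: ln(C/306) = 0.80316/5.27 = 0.15240, so C = 306 × e^0.15240 = 306 × 1.16463 = 356.38 ppm.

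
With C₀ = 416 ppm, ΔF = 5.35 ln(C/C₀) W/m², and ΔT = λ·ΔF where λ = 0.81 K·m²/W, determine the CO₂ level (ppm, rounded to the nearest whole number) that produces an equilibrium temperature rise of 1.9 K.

C ≈ 645 ppm

Required forcing: ΔF = ΔT/λ = 1.9/0.81 = 2.3457 W/m².
Then ln(C/416) = ΔF/5.35 = 2.3457/5.35 = 0.43845.
So C = 416 × e^0.43845 = 416 × 1.55030 = 644.92 ppm.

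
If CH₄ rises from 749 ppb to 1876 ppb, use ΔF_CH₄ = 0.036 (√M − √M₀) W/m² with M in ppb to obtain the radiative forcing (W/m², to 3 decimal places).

ΔF = 0.574 W/m²

CH₄: 0.036 × (√1876 − √749) = 0.036 × (43.3128 − 27.3679) = 0.036 × 15.9449 = 0.5740 W/m².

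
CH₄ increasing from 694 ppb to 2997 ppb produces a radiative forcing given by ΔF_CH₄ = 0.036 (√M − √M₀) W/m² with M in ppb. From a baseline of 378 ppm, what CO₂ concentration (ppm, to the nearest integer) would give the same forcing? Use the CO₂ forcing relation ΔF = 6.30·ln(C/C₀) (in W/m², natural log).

C ≈ 445 ppm

CH₄ forcing: 0.036 × (√2997 − √694) = 0.036 × (54.7449 − 26.3439) = 0.036 × 28.4010 = 1.02244 W/m².
Set 6.30 ln(C/378) = 1.02244: ln(C/378) = 1.02244/6.30 = 0.16229, so C = 378 × e^0.16229 = 378 × 1.17620 = 444.60 ppm.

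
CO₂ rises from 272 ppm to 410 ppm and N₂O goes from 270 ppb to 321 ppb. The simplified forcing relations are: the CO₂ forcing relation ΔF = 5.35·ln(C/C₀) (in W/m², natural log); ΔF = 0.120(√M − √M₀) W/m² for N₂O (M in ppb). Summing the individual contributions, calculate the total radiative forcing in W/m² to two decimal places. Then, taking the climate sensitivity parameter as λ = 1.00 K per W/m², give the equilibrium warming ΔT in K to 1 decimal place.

ΔF = 2.37 W/m²; ΔT = 2.4 K

CO₂: 5.35 × ln(410/272) = 5.35 × ln(1.50735) = 5.35 × 0.41035 = 2.1954 W/m².
N₂O: 0.120 × (√321 − √270) = 0.120 × (17.9165 − 16.4317) = 0.120 × 1.4848 = 0.1782 W/m².
Total ΔF = 2.1954 + 0.1782 = 2.3736 W/m².
ΔT = λ ΔF = 1.00 × 2.37 = 2.3700 K.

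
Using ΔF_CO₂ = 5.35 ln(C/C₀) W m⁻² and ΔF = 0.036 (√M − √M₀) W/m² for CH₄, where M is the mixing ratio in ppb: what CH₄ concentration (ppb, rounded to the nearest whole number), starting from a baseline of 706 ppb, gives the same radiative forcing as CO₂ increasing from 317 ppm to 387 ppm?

CO₂ forcing: 5.35 × ln(387/317) = 5.35 × 0.199523 = 1.06745 W/m².
Set 0.036(√M − √706) = 1.06745: √M = 1.06745/0.036 + √706 = 29.6514 + 26.5707 = 56.2221.
M = (56.2221)² = 3160.92 ppb.

M ≈ 3161 ppb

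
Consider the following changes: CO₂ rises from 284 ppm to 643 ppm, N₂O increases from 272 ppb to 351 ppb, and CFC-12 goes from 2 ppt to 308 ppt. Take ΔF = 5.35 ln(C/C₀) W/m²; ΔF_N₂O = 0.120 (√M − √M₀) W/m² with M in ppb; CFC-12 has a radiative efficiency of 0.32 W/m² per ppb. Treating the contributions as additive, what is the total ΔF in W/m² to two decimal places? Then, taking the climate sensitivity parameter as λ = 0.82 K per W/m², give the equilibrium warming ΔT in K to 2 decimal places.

ΔF = 4.74 W/m²; ΔT = 3.89 K

CO₂: 5.35 × ln(643/284) = 5.35 × ln(2.26408) = 5.35 × 0.81717 = 4.3719 W/m².
N₂O: 0.120 × (√351 − √272) = 0.120 × (18.7350 − 16.4924) = 0.120 × 2.2426 = 0.2691 W/m².
CFC-12: Δ = 308 − 2 = 306 ppt = 0.306 ppb; ΔF = 0.32 × 0.306 = 0.0979 W/m².
Total ΔF = 4.3719 + 0.2691 + 0.0979 = 4.7389 W/m².
ΔT = λ ΔF = 0.82 × 4.74 = 3.8868 K.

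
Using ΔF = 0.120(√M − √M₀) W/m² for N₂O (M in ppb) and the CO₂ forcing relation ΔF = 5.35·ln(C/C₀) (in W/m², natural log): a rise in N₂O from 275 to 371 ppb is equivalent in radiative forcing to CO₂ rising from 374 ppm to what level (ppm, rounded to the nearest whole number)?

N₂O forcing: 0.120 × (√371 − √275) = 0.120 × (19.2614 − 16.5831) = 0.120 × 2.6783 = 0.32140 W/m².
Set 5.35 ln(C/374) = 0.32140: ln(C/374) = 0.32140/5.35 = 0.06007, so C = 374 × e^0.06007 = 374 × 1.06191 = 397.15 ppm.

C ≈ 397 ppm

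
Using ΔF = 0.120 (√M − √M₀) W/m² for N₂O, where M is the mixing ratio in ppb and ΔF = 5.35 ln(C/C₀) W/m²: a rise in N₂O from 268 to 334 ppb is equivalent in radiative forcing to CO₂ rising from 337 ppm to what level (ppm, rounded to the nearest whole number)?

C ≈ 352 ppm

N₂O forcing: 0.120 × (√334 − √268) = 0.120 × (18.2757 − 16.3707) = 0.120 × 1.9050 = 0.22860 W/m².
Set 5.35 ln(C/337) = 0.22860: ln(C/337) = 0.22860/5.35 = 0.04273, so C = 337 × e^0.04273 = 337 × 1.04366 = 351.71 ppm.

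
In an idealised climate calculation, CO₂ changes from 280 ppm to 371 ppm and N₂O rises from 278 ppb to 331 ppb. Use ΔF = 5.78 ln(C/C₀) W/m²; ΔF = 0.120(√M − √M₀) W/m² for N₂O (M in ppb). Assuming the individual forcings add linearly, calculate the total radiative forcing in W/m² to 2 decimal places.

CO₂: 5.78 × ln(371/280) = 5.78 × ln(1.32500) = 5.78 × 0.28141 = 1.6265 W/m².
N₂O: 0.120 × (√331 − √278) = 0.120 × (18.1934 − 16.6733) = 0.120 × 1.5201 = 0.1824 W/m².
Total ΔF = 1.6265 + 0.1824 = 1.8089 W/m².

ΔF = 1.81 W/m²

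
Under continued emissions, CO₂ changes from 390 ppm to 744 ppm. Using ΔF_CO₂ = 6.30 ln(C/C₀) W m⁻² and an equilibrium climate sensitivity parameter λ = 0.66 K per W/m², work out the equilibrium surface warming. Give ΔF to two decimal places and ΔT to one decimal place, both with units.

ΔF = 4.07 W/m²; ΔT = 2.7 K

CO₂: 6.30 × ln(744/390) = 6.30 × ln(1.90769) = 6.30 × 0.64589 = 4.0691 W/m².
ΔT = λ ΔF = 0.66 × 4.07 = 2.6862 K.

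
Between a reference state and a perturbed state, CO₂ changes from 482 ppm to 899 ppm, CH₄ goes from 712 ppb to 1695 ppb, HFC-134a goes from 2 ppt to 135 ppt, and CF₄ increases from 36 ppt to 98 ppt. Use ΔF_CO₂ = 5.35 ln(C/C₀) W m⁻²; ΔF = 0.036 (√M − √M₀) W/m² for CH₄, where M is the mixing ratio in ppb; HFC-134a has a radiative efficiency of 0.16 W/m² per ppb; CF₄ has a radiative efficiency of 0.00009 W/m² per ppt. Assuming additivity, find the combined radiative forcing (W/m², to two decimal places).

ΔF = 3.88 W/m²

CO₂: 5.35 × ln(899/482) = 5.35 × ln(1.86515) = 5.35 × 0.62334 = 3.3349 W/m².
CH₄: 0.036 × (√1695 − √712) = 0.036 × (41.1704 − 26.6833) = 0.036 × 14.4871 = 0.5215 W/m².
HFC-134a: Δ = 135 − 2 = 133 ppt = 0.133 ppb; ΔF = 0.16 × 0.133 = 0.0213 W/m².
CF₄: ΔF = 0.00009 × (98 − 36) = 0.00009 × 62 = 0.0056 W/m².
Total ΔF = 3.3349 + 0.5215 + 0.0213 + 0.0056 = 3.8833 W/m².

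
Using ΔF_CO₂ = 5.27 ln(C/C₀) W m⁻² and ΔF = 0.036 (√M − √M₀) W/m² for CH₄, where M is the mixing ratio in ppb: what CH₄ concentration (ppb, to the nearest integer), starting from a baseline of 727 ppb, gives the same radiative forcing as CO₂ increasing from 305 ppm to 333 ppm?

CO₂ forcing: 5.27 × ln(333/305) = 5.27 × 0.087831 = 0.46287 W/m².
Set 0.036(√M − √727) = 0.46287: √M = 0.46287/0.036 + √727 = 12.8575 + 26.9629 = 39.8204.
M = (39.8204)² = 1585.66 ppb.

M ≈ 1586 ppb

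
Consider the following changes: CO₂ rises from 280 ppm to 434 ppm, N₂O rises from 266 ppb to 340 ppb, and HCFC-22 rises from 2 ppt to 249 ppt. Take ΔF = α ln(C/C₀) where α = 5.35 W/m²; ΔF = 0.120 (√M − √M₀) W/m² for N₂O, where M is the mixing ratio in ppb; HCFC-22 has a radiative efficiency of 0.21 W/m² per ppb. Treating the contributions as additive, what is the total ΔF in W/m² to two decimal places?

CO₂: 5.35 × ln(434/280) = 5.35 × ln(1.55000) = 5.35 × 0.43825 = 2.3446 W/m².
N₂O: 0.120 × (√340 − √266) = 0.120 × (18.4391 − 16.3095) = 0.120 × 2.1296 = 0.2556 W/m².
HCFC-22: Δ = 249 − 2 = 247 ppt = 0.247 ppb; ΔF = 0.21 × 0.247 = 0.0519 W/m².
Total ΔF = 2.3446 + 0.2556 + 0.0519 = 2.6521 W/m².

ΔF = 2.65 W/m²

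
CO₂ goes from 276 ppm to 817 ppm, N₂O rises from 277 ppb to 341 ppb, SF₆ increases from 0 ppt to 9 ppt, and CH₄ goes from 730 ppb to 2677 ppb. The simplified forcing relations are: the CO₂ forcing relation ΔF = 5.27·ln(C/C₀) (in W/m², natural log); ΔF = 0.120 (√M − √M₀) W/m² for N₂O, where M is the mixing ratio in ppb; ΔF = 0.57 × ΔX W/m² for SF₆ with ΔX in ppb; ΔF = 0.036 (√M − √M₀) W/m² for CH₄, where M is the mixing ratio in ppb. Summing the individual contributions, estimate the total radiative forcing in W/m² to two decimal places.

CO₂: 5.27 × ln(817/276) = 5.27 × ln(2.96014) = 5.27 × 1.08524 = 5.7192 W/m².
N₂O: 0.120 × (√341 − √277) = 0.120 × (18.4662 − 16.6433) = 0.120 × 1.8229 = 0.2187 W/m².
SF₆: Δ = 9 − 0 = 9 ppt = 0.009 ppb; ΔF = 0.57 × 0.009 = 0.0051 W/m².
CH₄: 0.036 × (√2677 − √730) = 0.036 × (51.7397 − 27.0185) = 0.036 × 24.7212 = 0.8900 W/m².
Total ΔF = 5.7192 + 0.2187 + 0.0051 + 0.8900 = 6.8330 W/m².

ΔF = 6.83 W/m²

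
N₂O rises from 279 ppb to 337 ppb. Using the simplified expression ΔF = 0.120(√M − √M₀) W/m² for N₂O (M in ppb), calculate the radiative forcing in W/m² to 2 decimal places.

N₂O: 0.120 × (√337 − √279) = 0.120 × (18.3576 − 16.7033) = 0.120 × 1.6543 = 0.1985 W/m².

ΔF = 0.20 W/m²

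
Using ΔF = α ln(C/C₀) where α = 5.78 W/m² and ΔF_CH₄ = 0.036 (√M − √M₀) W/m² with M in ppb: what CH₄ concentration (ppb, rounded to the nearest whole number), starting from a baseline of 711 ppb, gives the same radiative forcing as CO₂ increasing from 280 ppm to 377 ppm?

CO₂ forcing: 5.78 × ln(377/280) = 5.78 × 0.297456 = 1.71930 W/m².
Set 0.036(√M − √711) = 1.71930: √M = 1.71930/0.036 + √711 = 47.7583 + 26.6646 = 74.4229.
M = (74.4229)² = 5538.77 ppb.

M ≈ 5539 ppb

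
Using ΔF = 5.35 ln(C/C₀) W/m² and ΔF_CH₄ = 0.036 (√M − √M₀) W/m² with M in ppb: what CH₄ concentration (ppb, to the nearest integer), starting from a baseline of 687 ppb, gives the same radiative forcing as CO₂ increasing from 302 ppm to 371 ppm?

M ≈ 3225 ppb

CO₂ forcing: 5.35 × ln(371/302) = 5.35 × 0.205775 = 1.10090 W/m².
Set 0.036(√M − √687) = 1.10090: √M = 1.10090/0.036 + √687 = 30.5806 + 26.2107 = 56.7913.
M = (56.7913)² = 3225.25 ppb.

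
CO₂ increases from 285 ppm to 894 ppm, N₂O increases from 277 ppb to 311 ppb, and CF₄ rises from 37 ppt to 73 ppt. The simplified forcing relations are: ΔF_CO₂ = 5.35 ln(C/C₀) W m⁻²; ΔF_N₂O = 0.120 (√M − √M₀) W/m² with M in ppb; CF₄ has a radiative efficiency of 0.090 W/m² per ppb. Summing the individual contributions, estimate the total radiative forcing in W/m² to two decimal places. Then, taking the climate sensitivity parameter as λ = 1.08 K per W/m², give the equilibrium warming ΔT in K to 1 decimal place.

CO₂: 5.35 × ln(894/285) = 5.35 × ln(3.13684) = 5.35 × 1.14322 = 6.1162 W/m².
N₂O: 0.120 × (√311 − √277) = 0.120 × (17.6352 − 16.6433) = 0.120 × 0.9919 = 0.1190 W/m².
CF₄: Δ = 73 − 37 = 36 ppt = 0.036 ppb; ΔF = 0.090 × 0.036 = 0.0032 W/m².
Total ΔF = 6.1162 + 0.1190 + 0.0032 = 6.2384 W/m².
ΔT = λ ΔF = 1.08 × 6.24 = 6.7392 K.

ΔF = 6.24 W/m²; ΔT = 6.7 K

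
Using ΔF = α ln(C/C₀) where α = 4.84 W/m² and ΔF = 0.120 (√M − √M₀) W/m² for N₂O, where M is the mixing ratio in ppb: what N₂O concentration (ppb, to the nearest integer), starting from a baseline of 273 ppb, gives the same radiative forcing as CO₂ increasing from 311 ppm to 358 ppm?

M ≈ 493 ppb

CO₂ forcing: 4.84 × ln(358/311) = 4.84 × 0.140740 = 0.68118 W/m².
Set 0.120(√M − √273) = 0.68118: √M = 0.68118/0.120 + √273 = 5.6765 + 16.5227 = 22.1992.
M = (22.1992)² = 492.80 ppb.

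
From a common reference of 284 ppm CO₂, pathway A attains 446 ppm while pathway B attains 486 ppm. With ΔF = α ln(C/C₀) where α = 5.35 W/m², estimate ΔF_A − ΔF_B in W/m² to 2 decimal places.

ΔF_A − ΔF_B = -0.46 W/m²

ΔF_A = 5.35 ln(446/284) = 5.35 × 0.45134 = 2.4147 W/m².
ΔF_B = 5.35 ln(486/284) = 5.35 × 0.53723 = 2.8742 W/m².
Difference: 2.4147 − 2.8742 = -0.4595 W/m².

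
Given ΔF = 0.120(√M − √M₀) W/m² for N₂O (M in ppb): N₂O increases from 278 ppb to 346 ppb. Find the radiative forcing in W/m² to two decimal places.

ΔF = 0.23 W/m²

N₂O: 0.120 × (√346 − √278) = 0.120 × (18.6011 − 16.6733) = 0.120 × 1.9278 = 0.2313 W/m².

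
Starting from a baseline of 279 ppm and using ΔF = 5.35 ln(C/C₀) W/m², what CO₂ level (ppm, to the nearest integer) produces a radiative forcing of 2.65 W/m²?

C ≈ 458 ppm

Set 5.35 ln(C/279) = 2.65, so ln(C/279) = 2.65/5.35 = 0.49533.
Then C/279 = e^0.49533 = 1.64104, giving C = 279 × 1.64104 = 457.85 ppm.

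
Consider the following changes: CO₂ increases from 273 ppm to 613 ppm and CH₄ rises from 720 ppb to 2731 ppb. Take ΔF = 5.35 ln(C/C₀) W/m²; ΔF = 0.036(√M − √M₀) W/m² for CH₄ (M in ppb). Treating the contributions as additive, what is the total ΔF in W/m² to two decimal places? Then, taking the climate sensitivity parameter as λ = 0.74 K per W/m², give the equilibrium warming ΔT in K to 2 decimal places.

CO₂: 5.35 × ln(613/273) = 5.35 × ln(2.24542) = 5.35 × 0.80889 = 4.3276 W/m².
CH₄: 0.036 × (√2731 − √720) = 0.036 × (52.2590 − 26.8328) = 0.036 × 25.4262 = 0.9153 W/m².
Total ΔF = 4.3276 + 0.9153 = 5.2429 W/m².
ΔT = λ ΔF = 0.74 × 5.24 = 3.8776 K.

ΔF = 5.24 W/m²; ΔT = 3.88 K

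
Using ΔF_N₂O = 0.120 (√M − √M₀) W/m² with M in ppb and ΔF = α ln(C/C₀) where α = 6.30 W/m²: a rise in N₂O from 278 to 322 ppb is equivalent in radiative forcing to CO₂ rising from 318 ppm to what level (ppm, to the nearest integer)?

N₂O forcing: 0.120 × (√322 − √278) = 0.120 × (17.9444 − 16.6733) = 0.120 × 1.2711 = 0.15253 W/m².
Set 6.30 ln(C/318) = 0.15253: ln(C/318) = 0.15253/6.30 = 0.02421, so C = 318 × e^0.02421 = 318 × 1.02451 = 325.79 ppm.

C ≈ 326 ppm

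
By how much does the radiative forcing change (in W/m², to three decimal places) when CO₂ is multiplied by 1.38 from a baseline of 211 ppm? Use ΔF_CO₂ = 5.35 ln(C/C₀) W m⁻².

ΔF = 1.723 W/m²

Because the forcing depends only on the ratio C/C₀, the initial concentration does not enter.
ΔF = 5.35 × ln(1.38) = 5.35 × 0.32208 = 1.7231 W/m².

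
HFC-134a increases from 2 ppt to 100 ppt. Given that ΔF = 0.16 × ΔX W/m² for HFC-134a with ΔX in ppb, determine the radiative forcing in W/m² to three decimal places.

HFC-134a: Δ = 100 − 2 = 98 ppt = 0.098 ppb; ΔF = 0.16 × 0.098 = 0.0157 W/m².

ΔF = 0.016 W/m²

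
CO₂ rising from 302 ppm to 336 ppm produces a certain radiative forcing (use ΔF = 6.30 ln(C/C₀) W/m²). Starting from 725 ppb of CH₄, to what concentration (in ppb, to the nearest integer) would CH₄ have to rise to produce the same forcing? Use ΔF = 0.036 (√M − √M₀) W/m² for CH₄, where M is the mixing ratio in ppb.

CO₂ forcing: 6.30 × ln(336/302) = 6.30 × 0.106684 = 0.67211 W/m².
Set 0.036(√M − √725) = 0.67211: √M = 0.67211/0.036 + √725 = 18.6697 + 26.9258 = 45.5955.
M = (45.5955)² = 2078.95 ppb.

M ≈ 2079 ppb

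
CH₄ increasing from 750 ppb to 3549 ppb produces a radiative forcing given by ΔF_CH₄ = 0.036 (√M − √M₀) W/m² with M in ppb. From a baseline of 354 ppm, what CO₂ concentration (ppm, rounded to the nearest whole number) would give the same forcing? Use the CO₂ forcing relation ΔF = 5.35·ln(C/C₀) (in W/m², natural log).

C ≈ 440 ppm

CH₄ forcing: 0.036 × (√3549 − √750) = 0.036 × (59.5735 − 27.3861) = 0.036 × 32.1874 = 1.15875 W/m².
Set 5.35 ln(C/354) = 1.15875: ln(C/354) = 1.15875/5.35 = 0.21659, so C = 354 × e^0.21659 = 354 × 1.24183 = 439.61 ppm.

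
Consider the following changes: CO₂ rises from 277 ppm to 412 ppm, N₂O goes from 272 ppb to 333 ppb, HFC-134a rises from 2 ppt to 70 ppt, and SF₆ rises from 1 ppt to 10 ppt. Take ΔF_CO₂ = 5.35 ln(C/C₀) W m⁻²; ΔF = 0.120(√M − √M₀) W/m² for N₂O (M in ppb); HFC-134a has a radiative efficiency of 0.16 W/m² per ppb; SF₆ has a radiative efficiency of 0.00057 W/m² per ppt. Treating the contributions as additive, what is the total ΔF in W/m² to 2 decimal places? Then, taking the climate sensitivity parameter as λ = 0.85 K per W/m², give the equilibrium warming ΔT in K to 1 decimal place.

ΔF = 2.35 W/m²; ΔT = 2.0 K

CO₂: 5.35 × ln(412/277) = 5.35 × ln(1.48736) = 5.35 × 0.39700 = 2.1240 W/m².
N₂O: 0.120 × (√333 − √272) = 0.120 × (18.2483 − 16.4924) = 0.120 × 1.7559 = 0.2107 W/m².
HFC-134a: Δ = 70 − 2 = 68 ppt = 0.068 ppb; ΔF = 0.16 × 0.068 = 0.0109 W/m².
SF₆: ΔF = 0.00057 × (10 − 1) = 0.00057 × 9 = 0.0051 W/m².
Total ΔF = 2.1240 + 0.2107 + 0.0109 + 0.0051 = 2.3507 W/m².
ΔT = λ ΔF = 0.85 × 2.35 = 1.9975 K.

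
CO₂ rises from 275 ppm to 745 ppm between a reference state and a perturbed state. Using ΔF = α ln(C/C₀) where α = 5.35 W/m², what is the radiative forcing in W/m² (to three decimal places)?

ΔF = 5.332 W/m²

CO₂: 5.35 × ln(745/275) = 5.35 × ln(2.70909) = 5.35 × 0.99661 = 5.3319 W/m².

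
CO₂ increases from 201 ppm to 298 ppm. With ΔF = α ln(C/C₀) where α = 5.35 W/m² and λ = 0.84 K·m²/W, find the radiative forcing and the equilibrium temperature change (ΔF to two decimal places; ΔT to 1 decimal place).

ΔF = 2.11 W/m²; ΔT = 1.8 K

CO₂: 5.35 × ln(298/201) = 5.35 × ln(1.48259) = 5.35 × 0.39379 = 2.1068 W/m².
ΔT = λ ΔF = 0.84 × 2.11 = 1.7724 K.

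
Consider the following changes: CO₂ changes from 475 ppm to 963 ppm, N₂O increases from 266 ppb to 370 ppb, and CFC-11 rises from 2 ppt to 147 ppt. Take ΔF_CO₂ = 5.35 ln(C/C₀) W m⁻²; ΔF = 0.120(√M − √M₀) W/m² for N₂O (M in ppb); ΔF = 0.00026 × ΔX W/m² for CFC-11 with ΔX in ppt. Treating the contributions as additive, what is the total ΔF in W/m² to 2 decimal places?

ΔF = 4.17 W/m²

CO₂: 5.35 × ln(963/475) = 5.35 × ln(2.02737) = 5.35 × 0.70674 = 3.7811 W/m².
N₂O: 0.120 × (√370 − √266) = 0.120 × (19.2354 − 16.3095) = 0.120 × 2.9259 = 0.3511 W/m².
CFC-11: ΔF = 0.00026 × (147 − 2) = 0.00026 × 145 = 0.0377 W/m².
Total ΔF = 3.7811 + 0.3511 + 0.0377 = 4.1699 W/m².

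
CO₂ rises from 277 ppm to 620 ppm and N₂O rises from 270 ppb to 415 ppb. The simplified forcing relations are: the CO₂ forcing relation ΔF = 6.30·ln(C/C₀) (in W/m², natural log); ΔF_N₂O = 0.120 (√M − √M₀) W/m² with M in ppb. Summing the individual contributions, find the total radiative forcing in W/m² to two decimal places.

ΔF = 5.55 W/m²

CO₂: 6.30 × ln(620/277) = 6.30 × ln(2.23827) = 6.30 × 0.80570 = 5.0759 W/m².
N₂O: 0.120 × (√415 − √270) = 0.120 × (20.3715 − 16.4317) = 0.120 × 3.9398 = 0.4728 W/m².
Total ΔF = 5.0759 + 0.4728 = 5.5487 W/m².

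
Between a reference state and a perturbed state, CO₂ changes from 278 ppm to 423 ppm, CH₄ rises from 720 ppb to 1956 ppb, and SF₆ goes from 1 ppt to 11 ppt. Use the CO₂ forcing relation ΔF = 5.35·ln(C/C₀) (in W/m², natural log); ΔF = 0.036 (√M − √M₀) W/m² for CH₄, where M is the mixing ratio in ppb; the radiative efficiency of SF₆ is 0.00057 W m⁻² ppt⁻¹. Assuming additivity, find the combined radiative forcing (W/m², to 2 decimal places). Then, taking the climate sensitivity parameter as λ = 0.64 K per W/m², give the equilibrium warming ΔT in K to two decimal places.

ΔF = 2.88 W/m²; ΔT = 1.84 K

CO₂: 5.35 × ln(423/278) = 5.35 × ln(1.52158) = 5.35 × 0.41975 = 2.2457 W/m².
CH₄: 0.036 × (√1956 − √720) = 0.036 × (44.2267 − 26.8328) = 0.036 × 17.3939 = 0.6262 W/m².
SF₆: ΔF = 0.00057 × (11 − 1) = 0.00057 × 10 = 0.0057 W/m².
Total ΔF = 2.2457 + 0.6262 + 0.0057 = 2.8776 W/m².
ΔT = λ ΔF = 0.64 × 2.88 = 1.8432 K.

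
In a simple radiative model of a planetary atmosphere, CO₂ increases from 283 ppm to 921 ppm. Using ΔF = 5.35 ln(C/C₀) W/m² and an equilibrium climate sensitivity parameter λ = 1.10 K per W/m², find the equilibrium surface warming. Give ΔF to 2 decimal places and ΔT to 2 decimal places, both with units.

ΔF = 6.31 W/m²; ΔT = 6.94 K

CO₂: 5.35 × ln(921/283) = 5.35 × ln(3.25442) = 5.35 × 1.18001 = 6.3131 W/m².
ΔT = λ ΔF = 1.10 × 6.31 = 6.9410 K.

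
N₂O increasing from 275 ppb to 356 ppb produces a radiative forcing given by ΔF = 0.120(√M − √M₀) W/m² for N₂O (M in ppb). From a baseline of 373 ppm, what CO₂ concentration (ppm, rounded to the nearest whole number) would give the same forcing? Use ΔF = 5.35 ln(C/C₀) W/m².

C ≈ 393 ppm

N₂O forcing: 0.120 × (√356 − √275) = 0.120 × (18.8680 − 16.5831) = 0.120 × 2.2849 = 0.27419 W/m².
Set 5.35 ln(C/373) = 0.27419: ln(C/373) = 0.27419/5.35 = 0.05125, so C = 373 × e^0.05125 = 373 × 1.05259 = 392.62 ppm.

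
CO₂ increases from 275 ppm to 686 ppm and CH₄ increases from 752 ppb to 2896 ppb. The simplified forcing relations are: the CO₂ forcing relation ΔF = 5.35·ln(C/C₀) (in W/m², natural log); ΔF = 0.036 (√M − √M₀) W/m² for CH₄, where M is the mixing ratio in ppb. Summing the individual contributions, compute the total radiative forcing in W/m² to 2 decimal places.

CO₂: 5.35 × ln(686/275) = 5.35 × ln(2.49455) = 5.35 × 0.91411 = 4.8905 W/m².
CH₄: 0.036 × (√2896 − √752) = 0.036 × (53.8145 − 27.4226) = 0.036 × 26.3919 = 0.9501 W/m².
Total ΔF = 4.8905 + 0.9501 = 5.8406 W/m².

ΔF = 5.84 W/m²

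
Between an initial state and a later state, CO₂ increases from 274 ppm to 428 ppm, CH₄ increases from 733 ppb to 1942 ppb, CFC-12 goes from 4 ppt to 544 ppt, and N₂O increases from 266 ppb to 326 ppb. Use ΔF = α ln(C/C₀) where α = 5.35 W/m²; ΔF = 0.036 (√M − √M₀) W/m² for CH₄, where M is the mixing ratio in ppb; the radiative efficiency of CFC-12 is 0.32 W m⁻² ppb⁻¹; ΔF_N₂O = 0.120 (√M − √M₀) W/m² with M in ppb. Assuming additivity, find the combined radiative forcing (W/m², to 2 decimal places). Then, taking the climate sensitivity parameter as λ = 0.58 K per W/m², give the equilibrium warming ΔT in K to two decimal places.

CO₂: 5.35 × ln(428/274) = 5.35 × ln(1.56204) = 5.35 × 0.44599 = 2.3860 W/m².
CH₄: 0.036 × (√1942 − √733) = 0.036 × (44.0681 − 27.0740) = 0.036 × 16.9941 = 0.6118 W/m².
CFC-12: Δ = 544 − 4 = 540 ppt = 0.540 ppb; ΔF = 0.32 × 0.540 = 0.1728 W/m².
N₂O: 0.120 × (√326 − √266) = 0.120 × (18.0555 − 16.3095) = 0.120 × 1.7460 = 0.2095 W/m².
Total ΔF = 2.3860 + 0.6118 + 0.1728 + 0.2095 = 3.3801 W/m².
ΔT = λ ΔF = 0.58 × 3.38 = 1.9604 K.

ΔF = 3.38 W/m²; ΔT = 1.96 K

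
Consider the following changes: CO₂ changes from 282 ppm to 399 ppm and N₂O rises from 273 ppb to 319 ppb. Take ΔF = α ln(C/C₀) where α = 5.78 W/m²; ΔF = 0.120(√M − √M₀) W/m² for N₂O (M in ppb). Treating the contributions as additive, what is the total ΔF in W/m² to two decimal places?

CO₂: 5.78 × ln(399/282) = 5.78 × ln(1.41489) = 5.78 × 0.34705 = 2.0059 W/m².
N₂O: 0.120 × (√319 − √273) = 0.120 × (17.8606 − 16.5227) = 0.120 × 1.3379 = 0.1605 W/m².
Total ΔF = 2.0059 + 0.1605 = 2.1664 W/m².

ΔF = 2.17 W/m²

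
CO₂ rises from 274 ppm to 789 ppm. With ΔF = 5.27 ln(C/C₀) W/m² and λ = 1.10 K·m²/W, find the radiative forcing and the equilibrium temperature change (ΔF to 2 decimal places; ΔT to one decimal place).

CO₂: 5.27 × ln(789/274) = 5.27 × ln(2.87956) = 5.27 × 1.05764 = 5.5738 W/m².
ΔT = λ ΔF = 1.10 × 5.57 = 6.1270 K.

ΔF = 5.57 W/m²; ΔT = 6.1 K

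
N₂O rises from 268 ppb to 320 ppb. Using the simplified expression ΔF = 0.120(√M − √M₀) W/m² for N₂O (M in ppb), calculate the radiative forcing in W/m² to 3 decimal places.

N₂O: 0.120 × (√320 − √268) = 0.120 × (17.8885 − 16.3707) = 0.120 × 1.5178 = 0.1821 W/m².

ΔF = 0.182 W/m²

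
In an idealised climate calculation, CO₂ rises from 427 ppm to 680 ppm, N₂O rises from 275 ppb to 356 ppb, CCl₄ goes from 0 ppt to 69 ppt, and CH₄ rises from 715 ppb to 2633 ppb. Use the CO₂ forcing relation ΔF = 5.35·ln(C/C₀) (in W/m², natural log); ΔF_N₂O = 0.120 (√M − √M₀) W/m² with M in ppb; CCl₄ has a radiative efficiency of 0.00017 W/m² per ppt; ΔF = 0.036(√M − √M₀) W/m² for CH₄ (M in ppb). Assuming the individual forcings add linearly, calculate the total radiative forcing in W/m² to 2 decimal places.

CO₂: 5.35 × ln(680/427) = 5.35 × ln(1.59251) = 5.35 × 0.46531 = 2.4894 W/m².
N₂O: 0.120 × (√356 − √275) = 0.120 × (18.8680 − 16.5831) = 0.120 × 2.2849 = 0.2742 W/m².
CCl₄: ΔF = 0.00017 × (69 − 0) = 0.00017 × 69 = 0.0117 W/m².
CH₄: 0.036 × (√2633 − √715) = 0.036 × (51.3128 − 26.7395) = 0.036 × 24.5733 = 0.8846 W/m².
Total ΔF = 2.4894 + 0.2742 + 0.0117 + 0.8846 = 3.6599 W/m².

ΔF = 3.66 W/m²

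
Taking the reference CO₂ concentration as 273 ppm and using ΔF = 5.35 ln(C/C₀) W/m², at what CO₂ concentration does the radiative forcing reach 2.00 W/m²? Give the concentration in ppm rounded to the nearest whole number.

Set 5.35 ln(C/273) = 2.00, so ln(C/273) = 2.00/5.35 = 0.37383.
Then C/273 = e^0.37383 = 1.45329, giving C = 273 × 1.45329 = 396.75 ppm.

C ≈ 397 ppm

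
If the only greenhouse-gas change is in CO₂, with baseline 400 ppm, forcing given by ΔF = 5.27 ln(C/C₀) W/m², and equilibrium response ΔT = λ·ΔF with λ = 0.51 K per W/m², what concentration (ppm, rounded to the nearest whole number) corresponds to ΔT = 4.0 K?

Required forcing: ΔF = ΔT/λ = 4.0/0.51 = 7.8431 W/m².
Then ln(C/400) = ΔF/5.27 = 7.8431/5.27 = 1.48825.
So C = 400 × e^1.48825 = 400 × 4.42934 = 1771.74 ppm.

C ≈ 1772 ppm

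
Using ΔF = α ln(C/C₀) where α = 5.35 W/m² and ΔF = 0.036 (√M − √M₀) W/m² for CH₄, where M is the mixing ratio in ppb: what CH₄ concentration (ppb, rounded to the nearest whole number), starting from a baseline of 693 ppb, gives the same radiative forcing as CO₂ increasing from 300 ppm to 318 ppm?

CO₂ forcing: 5.35 × ln(318/300) = 5.35 × 0.058269 = 0.31174 W/m².
Set 0.036(√M − √693) = 0.31174: √M = 0.31174/0.036 + √693 = 8.6594 + 26.3249 = 34.9843.
M = (34.9843)² = 1223.90 ppb.

M ≈ 1224 ppb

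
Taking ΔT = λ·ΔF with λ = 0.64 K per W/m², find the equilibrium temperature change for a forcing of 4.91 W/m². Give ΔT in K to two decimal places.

ΔT = 3.14 K

ΔT = λ ΔF = 0.64 × 4.91 = 3.1424 K.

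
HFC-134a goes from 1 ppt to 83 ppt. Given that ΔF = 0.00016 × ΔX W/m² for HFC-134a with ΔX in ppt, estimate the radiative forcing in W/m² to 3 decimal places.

HFC-134a: ΔF = 0.00016 × (83 − 1) = 0.00016 × 82 = 0.0131 W/m².

ΔF = 0.013 W/m²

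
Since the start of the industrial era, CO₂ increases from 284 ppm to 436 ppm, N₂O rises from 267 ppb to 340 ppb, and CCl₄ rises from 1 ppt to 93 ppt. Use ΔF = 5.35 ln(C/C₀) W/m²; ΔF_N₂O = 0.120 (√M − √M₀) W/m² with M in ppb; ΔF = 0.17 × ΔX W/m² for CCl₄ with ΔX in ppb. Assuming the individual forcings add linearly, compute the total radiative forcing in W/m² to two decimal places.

CO₂: 5.35 × ln(436/284) = 5.35 × ln(1.53521) = 5.35 × 0.42867 = 2.2934 W/m².
N₂O: 0.120 × (√340 − √267) = 0.120 × (18.4391 − 16.3401) = 0.120 × 2.0990 = 0.2519 W/m².
CCl₄: Δ = 93 − 1 = 92 ppt = 0.092 ppb; ΔF = 0.17 × 0.092 = 0.0156 W/m².
Total ΔF = 2.2934 + 0.2519 + 0.0156 = 2.5609 W/m².

ΔF = 2.56 W/m²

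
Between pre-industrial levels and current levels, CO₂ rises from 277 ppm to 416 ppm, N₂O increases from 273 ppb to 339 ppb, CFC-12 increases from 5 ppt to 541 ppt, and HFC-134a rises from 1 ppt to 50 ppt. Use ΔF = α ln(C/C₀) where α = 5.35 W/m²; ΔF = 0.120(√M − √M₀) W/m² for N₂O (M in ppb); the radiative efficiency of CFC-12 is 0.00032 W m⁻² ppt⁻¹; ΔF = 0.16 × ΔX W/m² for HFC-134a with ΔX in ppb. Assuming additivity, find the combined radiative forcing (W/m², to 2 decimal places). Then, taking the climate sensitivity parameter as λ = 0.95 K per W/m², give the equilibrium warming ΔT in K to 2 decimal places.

CO₂: 5.35 × ln(416/277) = 5.35 × ln(1.50181) = 5.35 × 0.40667 = 2.1757 W/m².
N₂O: 0.120 × (√339 − √273) = 0.120 × (18.4120 − 16.5227) = 0.120 × 1.8893 = 0.2267 W/m².
CFC-12: ΔF = 0.00032 × (541 − 5) = 0.00032 × 536 = 0.1715 W/m².
HFC-134a: Δ = 50 − 1 = 49 ppt = 0.049 ppb; ΔF = 0.16 × 0.049 = 0.0078 W/m².
Total ΔF = 2.1757 + 0.2267 + 0.1715 + 0.0078 = 2.5817 W/m².
ΔT = λ ΔF = 0.95 × 2.58 = 2.4510 K.

ΔF = 2.58 W/m²; ΔT = 2.45 K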